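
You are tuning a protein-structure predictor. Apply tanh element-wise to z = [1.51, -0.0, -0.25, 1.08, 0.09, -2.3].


tanh(1.51) = 0.9069
tanh(-0.0) = -0.0
tanh(-0.25) = -0.2449
tanh(1.08) = 0.7932
tanh(0.09) = 0.0898
tanh(-2.3) = -0.9801
result = [0.9069, -0.0, -0.2449, 0.7932, 0.0898, -0.9801]

[0.9069, -0.0, -0.2449, 0.7932, 0.0898, -0.9801]


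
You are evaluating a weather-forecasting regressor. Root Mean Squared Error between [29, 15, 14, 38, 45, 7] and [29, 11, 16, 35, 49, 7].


MSE = 45/6 = 7.5
RMSE = √(45/6) = 2.7386

2.7386


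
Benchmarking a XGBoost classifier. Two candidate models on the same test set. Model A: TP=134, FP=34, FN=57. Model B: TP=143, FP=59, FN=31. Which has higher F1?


Model A: P=134/168=0.7976, R=134/191=0.7016, F1=2PR/(P+R)=2TP/(2TP+FP+FN)=268/359=0.7465
Model B: P=143/202=0.7079, R=143/174=0.8218, F1=2PR/(P+R)=2TP/(2TP+FP+FN)=286/376=0.7606
0.7465 < 0.7606 → Model B

Model B


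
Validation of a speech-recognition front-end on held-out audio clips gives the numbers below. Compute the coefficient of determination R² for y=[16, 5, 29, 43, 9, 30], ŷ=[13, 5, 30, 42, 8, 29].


ȳ = 22
SS_res = Σ(y-ŷ)² = 13
SS_tot = Σ(y-ȳ)² = 1048
R² = 1 - SS_res/SS_tot = 1 - 0.0124 = 0.9876

0.9876


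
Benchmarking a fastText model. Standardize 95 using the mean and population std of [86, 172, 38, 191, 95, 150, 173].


μ = 129.2857, σ = 52.5838
z = (95 - 129.2857)/52.5838 = -0.652

-0.652


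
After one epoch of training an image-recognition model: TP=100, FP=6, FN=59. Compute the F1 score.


Precision = 100/106 = 0.9434
Recall = 100/159 = 0.6289
F1 = 2·P·R/(P+R) = 2·TP/(2·TP+FP+FN) = 200/(200+6+59) = 200/265 = 0.7547

0.7547


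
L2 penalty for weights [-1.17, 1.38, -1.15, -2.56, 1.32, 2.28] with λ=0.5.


‖w‖₂² = (-1.17)² + (1.38)² + (-1.15)² + (-2.56)² + (1.32)² + (2.28)²
     = 1.3689 + 1.9044 + 1.3225 + 6.5536 + 1.7424 + 5.1984
     = 18.0902
λ·‖w‖₂² = 0.5·18.0902 = 9.0451

9.0451


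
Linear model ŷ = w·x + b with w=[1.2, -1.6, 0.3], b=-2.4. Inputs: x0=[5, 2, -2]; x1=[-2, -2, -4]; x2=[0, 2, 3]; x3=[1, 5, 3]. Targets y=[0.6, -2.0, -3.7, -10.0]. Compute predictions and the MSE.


ŷ0 = (1.2)·(5) + (-1.6)·(2) + (0.3)·(-2) - 2.4 = -0.2
ŷ1 = (1.2)·(-2) + (-1.6)·(-2) + (0.3)·(-4) - 2.4 = -2.8
ŷ2 = (1.2)·(0) + (-1.6)·(2) + (0.3)·(3) - 2.4 = -4.7
ŷ3 = (1.2)·(1) + (-1.6)·(5) + (0.3)·(3) - 2.4 = -8.3
errors² = [0.64, 0.64, 1.0, 2.89]
MSE = 5.1700/4 = 1.2925

1.2925


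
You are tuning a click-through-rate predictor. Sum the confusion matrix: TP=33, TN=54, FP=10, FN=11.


Total = TP + TN + FP + FN
= 33 + 54 + 10 + 11
= 108
(Predicted positive: 43, predicted negative: 65)

108


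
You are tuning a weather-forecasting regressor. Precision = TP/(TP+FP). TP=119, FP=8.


Precision = TP/(TP+FP)
= 119/(119+8)
= 119/127 = 93.7%

93.7%


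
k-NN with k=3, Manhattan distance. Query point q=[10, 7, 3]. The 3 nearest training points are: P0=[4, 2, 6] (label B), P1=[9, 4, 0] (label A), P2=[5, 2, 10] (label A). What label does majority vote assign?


d(q,P0) = 14  (label B)
d(q,P1) = 7  (label A)
d(q,P2) = 17  (label A)
Votes: A=2, B=1
Majority → A

A


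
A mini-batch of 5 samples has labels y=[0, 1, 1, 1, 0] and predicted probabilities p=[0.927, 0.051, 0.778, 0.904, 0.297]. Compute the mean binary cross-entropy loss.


L[0] = -ln(1-0.927) = -ln(0.073) = 2.6173
L[1] = -ln(0.051) = 2.9759
L[2] = -ln(0.778) = 0.251
L[3] = -ln(0.904) = 0.1009
L[4] = -ln(1-0.297) = -ln(0.703) = 0.3524
mean = (2.6173 + 2.9759 + 0.251 + 0.1009 + 0.3524)/5 = 1.2595

1.2595


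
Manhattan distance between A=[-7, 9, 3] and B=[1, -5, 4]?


d = |-7-1| + |9+ 5| + |3-4|
  = 8 + 14 + 1
  = 23

23


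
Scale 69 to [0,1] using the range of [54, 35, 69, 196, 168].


min=35, max=196
(69-35)/(196-35) = 34/161 = 0.2112

0.2112


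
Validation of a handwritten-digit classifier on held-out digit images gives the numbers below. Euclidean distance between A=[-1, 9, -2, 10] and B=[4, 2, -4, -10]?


d = √((-1-4)² + (9-2)² + (-2+ 4)² + (10+ 10)²)
  = √(25 + 49 + 4 + 400)
  = √478 = 21.8632

21.8632


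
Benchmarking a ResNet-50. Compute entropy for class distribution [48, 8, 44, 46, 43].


Probabilities: [48/189, 8/189, 44/189, 46/189, 43/189] ≈ [0.254, 0.0423, 0.2328, 0.2434, 0.2275]
H = -((48/189)·log₂(48/189) + (8/189)·log₂(8/189) + (44/189)·log₂(44/189) + (46/189)·log₂(46/189) + (43/189)·log₂(43/189))
  = 2.167 bits

2.167 bits


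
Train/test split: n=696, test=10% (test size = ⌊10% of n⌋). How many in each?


Test = ⌊696·10/100⌋ = 69
Train = 696 - 69 = 627

Train: 627, Test: 69


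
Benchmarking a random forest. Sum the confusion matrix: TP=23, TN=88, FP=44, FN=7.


Total = TP + TN + FP + FN
= 23 + 88 + 44 + 7
= 162
(Predicted positive: 67, predicted negative: 95)

162


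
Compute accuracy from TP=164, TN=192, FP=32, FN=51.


Accuracy = (TP+TN)/(TP+TN+FP+FN)
= (164+192)/(439)
= 356/439 = 81.09%

81.09%


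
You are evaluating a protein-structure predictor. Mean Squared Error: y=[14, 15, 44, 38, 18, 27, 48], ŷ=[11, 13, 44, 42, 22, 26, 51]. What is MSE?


Squared errors: (14-11)²=9, (15-13)²=4, (44-44)²=0, (38-42)²=16, (18-22)²=16, (27-26)²=1, (48-51)²=9
Sum = 55
MSE = 55/7 = 55/7

55/7


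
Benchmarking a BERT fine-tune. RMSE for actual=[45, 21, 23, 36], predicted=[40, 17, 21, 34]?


MSE = 49/4 = 12.25
RMSE = √(49/4) = 3.5

3.5


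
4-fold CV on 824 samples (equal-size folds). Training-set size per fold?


Fold size = 824/4 = 206
Training per fold = 824 - 206 = 618

618


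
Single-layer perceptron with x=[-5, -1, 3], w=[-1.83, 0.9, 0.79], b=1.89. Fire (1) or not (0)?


z = (-5)·(-1.83) + (-1)·(0.9) + (3)·(0.79) + 1.89
  = 12.51
step(z) = 1 (z≥0)

1


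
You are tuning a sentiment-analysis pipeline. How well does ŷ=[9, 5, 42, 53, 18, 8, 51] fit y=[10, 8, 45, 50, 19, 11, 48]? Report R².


ȳ = 27.2857
SS_res = Σ(y-ŷ)² = 47
SS_tot = Σ(y-ȳ)² = 2263.43
R² = 1 - SS_res/SS_tot = 1 - 0.0208 = 0.9792

0.9792


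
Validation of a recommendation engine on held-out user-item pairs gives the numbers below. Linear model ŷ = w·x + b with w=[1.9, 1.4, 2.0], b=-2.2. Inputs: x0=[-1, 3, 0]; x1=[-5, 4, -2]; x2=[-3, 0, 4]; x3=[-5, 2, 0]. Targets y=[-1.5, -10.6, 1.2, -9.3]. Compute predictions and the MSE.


ŷ0 = (1.9)·(-1) + (1.4)·(3) + (2.0)·(0) - 2.2 = 0.1
ŷ1 = (1.9)·(-5) + (1.4)·(4) + (2.0)·(-2) - 2.2 = -10.1
ŷ2 = (1.9)·(-3) + (1.4)·(0) + (2.0)·(4) - 2.2 = 0.1
ŷ3 = (1.9)·(-5) + (1.4)·(2) + (2.0)·(0) - 2.2 = -8.9
errors² = [2.56, 0.25, 1.21, 0.16]
MSE = 4.1800/4 = 1.045

1.045


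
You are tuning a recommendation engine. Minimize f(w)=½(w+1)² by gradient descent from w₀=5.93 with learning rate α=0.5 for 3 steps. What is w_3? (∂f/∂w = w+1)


step 1: grad = 5.93+1 = 6.93; w = 5.93 - 0.5·(6.93) = 2.465
step 2: grad = 2.465+1 = 3.465; w = 2.465 - 0.5·(3.465) = 0.7325
step 3: grad = 0.7325+1 = 1.7325; w = 0.7325 - 0.5·(1.7325) = -0.13375

-0.13375


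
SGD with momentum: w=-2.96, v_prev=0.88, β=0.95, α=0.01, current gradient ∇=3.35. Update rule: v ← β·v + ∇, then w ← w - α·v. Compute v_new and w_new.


v_new = 0.95·0.88 + 3.35 = 0.836 + 3.35 = 4.186
w_new = -2.96 - 0.01·4.186 = -2.96 - 0.04186 = -3.00186

v_new=4.186, w_new=-3.00186


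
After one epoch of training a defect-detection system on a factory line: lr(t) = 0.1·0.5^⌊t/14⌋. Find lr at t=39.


n_drops = ⌊39/14⌋ = 2
lr = 0.1·0.5^2 = 0.1·0.25 = 0.025

0.025


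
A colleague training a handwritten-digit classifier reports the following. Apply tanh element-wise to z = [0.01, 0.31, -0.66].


tanh(0.01) = 0.01
tanh(0.31) = 0.3004
tanh(-0.66) = -0.5784
result = [0.01, 0.3004, -0.5784]

[0.01, 0.3004, -0.5784]


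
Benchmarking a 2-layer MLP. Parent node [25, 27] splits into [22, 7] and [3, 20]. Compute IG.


Parent = [25, 27], H_parent = 0.9989
H_left = 0.7973 (n=29), H_right = 0.5586 (n=23)
H_children = (29/52)·0.7973 + (23/52)·0.5586 = 0.6917
IG = 0.9989 - 0.6917 = 0.3072

0.3072


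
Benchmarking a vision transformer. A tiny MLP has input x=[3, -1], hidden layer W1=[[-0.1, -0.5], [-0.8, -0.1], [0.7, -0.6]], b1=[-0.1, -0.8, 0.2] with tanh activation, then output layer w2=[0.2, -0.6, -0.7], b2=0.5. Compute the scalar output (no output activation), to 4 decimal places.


z1[0] = (-0.1)·(3) + (-0.5)·(-1) - 0.1 = 0.1
z1[1] = (-0.8)·(3) + (-0.1)·(-1) - 0.8 = -3.1
z1[2] = (0.7)·(3) + (-0.6)·(-1) + 0.2 = 2.9
h = tanh(z1) = [0.0997, -0.9959, 0.994]
output = (0.2)·(0.0997) + (-0.6)·(-0.9959) + (-0.7)·(0.994) + 0.5 = 0.4217

0.4217


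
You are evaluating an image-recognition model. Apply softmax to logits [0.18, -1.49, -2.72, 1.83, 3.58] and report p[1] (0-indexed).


Exponentials: e^0.18=1.1972, e^-1.49=0.2254, e^-2.72=0.0659, e^1.83=6.2339, e^3.58=35.8735
Sum = 43.5959
Softmax = [0.0275, 0.0052, 0.0015, 0.143, 0.8229]
p[1] = 0.2254/43.5959 = 0.0052

0.0052


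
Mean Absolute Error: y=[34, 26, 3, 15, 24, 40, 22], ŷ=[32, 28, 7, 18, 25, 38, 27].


Absolute errors: |34-32|=2, |26-28|=2, |3-7|=4, |15-18|=3, |24-25|=1, |40-38|=2, |22-27|=5
Sum = 19
MAE = 19/7 = 19/7

19/7


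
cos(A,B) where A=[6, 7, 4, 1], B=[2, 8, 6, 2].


A·B = 6·2 + 7·8 + 4·6 + 1·2 = 94
‖A‖ = √102 = 10.0995, ‖B‖ = √108 = 10.3923
cos = 94/(√102·√108) = 94/√11016 = 0.8956

0.8956


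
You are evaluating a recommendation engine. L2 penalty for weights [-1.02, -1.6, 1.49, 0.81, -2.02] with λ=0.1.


‖w‖₂² = (-1.02)² + (-1.6)² + (1.49)² + (0.81)² + (-2.02)²
     = 1.0404 + 2.56 + 2.2201 + 0.6561 + 4.0804
     = 10.557
λ·‖w‖₂² = 0.1·10.557 = 1.0557

1.0557


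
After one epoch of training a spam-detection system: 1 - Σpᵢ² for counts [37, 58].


Probabilities: [37/95, 58/95] ≈ [0.3895, 0.6105]
Σpᵢ² = (1369 + 3364)/95² = 4733/9025
Gini = 1 - Σpᵢ² = 1 - 4733/9025 = 0.4756

0.4756


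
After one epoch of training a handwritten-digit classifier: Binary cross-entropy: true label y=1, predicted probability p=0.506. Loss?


BCE = -[y·ln(p) + (1-y)·ln(1-p)]
= -1·ln(0.506) - 0
= -ln(0.506) = 0.6812

0.6812


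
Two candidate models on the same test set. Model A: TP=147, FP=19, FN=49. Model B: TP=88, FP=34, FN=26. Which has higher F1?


Model A: P=147/166=0.8855, R=147/196=0.75, F1=2PR/(P+R)=2TP/(2TP+FP+FN)=294/362=0.8122
Model B: P=88/122=0.7213, R=88/114=0.7719, F1=2PR/(P+R)=2TP/(2TP+FP+FN)=176/236=0.7458
0.8122 > 0.7458 → Model A

Model A


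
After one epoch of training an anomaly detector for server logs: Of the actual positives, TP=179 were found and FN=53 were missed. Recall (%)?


Recall = TP/(TP+FN)
= 179/(179+53)
= 179/232 = 77.16%

77.16%


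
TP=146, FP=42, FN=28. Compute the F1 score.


Precision = 146/188 = 0.7766
Recall = 146/174 = 0.8391
F1 = 2·P·R/(P+R) = 2·TP/(2·TP+FP+FN) = 292/(292+42+28) = 292/362 = 0.8066

0.8066


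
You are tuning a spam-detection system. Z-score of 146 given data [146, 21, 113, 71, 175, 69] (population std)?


μ = 99.1667, σ = 51.5571
z = (146 - 99.1667)/51.5571 = 0.9084

0.9084


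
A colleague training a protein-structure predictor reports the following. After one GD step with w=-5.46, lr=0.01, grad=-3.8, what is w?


w_new = w - α·∇
= -5.46 - 0.01·-3.8
= -5.46 + 0.038
= -5.422

-5.422


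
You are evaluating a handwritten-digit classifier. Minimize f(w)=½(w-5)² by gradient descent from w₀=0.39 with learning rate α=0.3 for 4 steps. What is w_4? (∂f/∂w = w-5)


step 1: grad = 0.39-5 = -4.61; w = 0.39 - 0.3·(-4.61) = 1.773
step 2: grad = 1.773-5 = -3.227; w = 1.773 - 0.3·(-3.227) = 2.7411
step 3: grad = 2.7411-5 = -2.2589; w = 2.7411 - 0.3·(-2.2589) = 3.41877
step 4: grad = 3.41877-5 = -1.58123; w = 3.41877 - 0.3·(-1.58123) = 3.893139

3.893139


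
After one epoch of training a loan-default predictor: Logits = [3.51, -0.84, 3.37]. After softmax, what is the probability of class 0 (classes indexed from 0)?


Exponentials: e^3.51=33.4483, e^-0.84=0.4317, e^3.37=29.0785
Sum = 62.9585
Softmax = [0.5313, 0.0069, 0.4619]
p[0] = 33.4483/62.9585 = 0.5313

0.5313


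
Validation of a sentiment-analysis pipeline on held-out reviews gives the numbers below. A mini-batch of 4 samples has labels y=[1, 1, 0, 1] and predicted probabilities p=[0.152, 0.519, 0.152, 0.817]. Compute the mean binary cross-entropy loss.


L[0] = -ln(0.152) = 1.8839
L[1] = -ln(0.519) = 0.6559
L[2] = -ln(1-0.152) = -ln(0.848) = 0.1649
L[3] = -ln(0.817) = 0.2021
mean = (1.8839 + 0.6559 + 0.1649 + 0.2021)/4 = 0.7267

0.7267


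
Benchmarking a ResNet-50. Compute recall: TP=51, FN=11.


Recall = TP/(TP+FN)
= 51/(51+11)
= 51/62 = 82.26%

82.26%


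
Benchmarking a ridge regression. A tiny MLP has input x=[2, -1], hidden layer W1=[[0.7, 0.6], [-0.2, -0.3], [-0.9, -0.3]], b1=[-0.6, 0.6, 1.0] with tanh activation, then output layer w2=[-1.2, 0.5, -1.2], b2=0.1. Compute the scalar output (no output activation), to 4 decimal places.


z1[0] = (0.7)·(2) + (0.6)·(-1) - 0.6 = 0.2
z1[1] = (-0.2)·(2) + (-0.3)·(-1) + 0.6 = 0.5
z1[2] = (-0.9)·(2) + (-0.3)·(-1) + 1.0 = -0.5
h = tanh(z1) = [0.1974, 0.4621, -0.4621]
output = (-1.2)·(0.1974) + (0.5)·(0.4621) + (-1.2)·(-0.4621) + 0.1 = 0.6487

0.6487


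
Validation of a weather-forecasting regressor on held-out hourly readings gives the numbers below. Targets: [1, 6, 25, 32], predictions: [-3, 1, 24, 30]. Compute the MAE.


Absolute errors: |1+ 3|=4, |6-1|=5, |25-24|=1, |32-30|=2
Sum = 12
MAE = 12/4 = 3

3


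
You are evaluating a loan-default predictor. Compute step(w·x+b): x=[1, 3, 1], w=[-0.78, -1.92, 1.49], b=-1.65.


z = (1)·(-0.78) + (3)·(-1.92) + (1)·(1.49) - 1.65
  = -6.7
step(z) = 0 (z<0)

0


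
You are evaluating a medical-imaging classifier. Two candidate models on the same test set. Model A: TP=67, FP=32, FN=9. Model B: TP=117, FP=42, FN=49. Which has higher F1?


Model A: P=67/99=0.6768, R=67/76=0.8816, F1=2PR/(P+R)=2TP/(2TP+FP+FN)=134/175=0.7657
Model B: P=117/159=0.7358, R=117/166=0.7048, F1=2PR/(P+R)=2TP/(2TP+FP+FN)=234/325=0.72
0.7657 > 0.72 → Model A

Model A


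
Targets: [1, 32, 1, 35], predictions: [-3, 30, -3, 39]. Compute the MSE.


Squared errors: (1+ 3)²=16, (32-30)²=4, (1+ 3)²=16, (35-39)²=16
Sum = 52
MSE = 52/4 = 13

13


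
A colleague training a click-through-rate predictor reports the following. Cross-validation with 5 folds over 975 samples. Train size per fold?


Fold size = 975/5 = 195
Training per fold = 975 - 195 = 780

780


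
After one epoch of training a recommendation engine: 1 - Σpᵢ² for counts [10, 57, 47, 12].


Probabilities: [10/126, 57/126, 47/126, 12/126] ≈ [0.0794, 0.4524, 0.373, 0.0952]
Σpᵢ² = (100 + 3249 + 2209 + 144)/126² = 5702/15876
Gini = 1 - Σpᵢ² = 1 - 5702/15876 = 0.6408

0.6408


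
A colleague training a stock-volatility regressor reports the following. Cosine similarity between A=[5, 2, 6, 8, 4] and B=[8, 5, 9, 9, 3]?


A·B = 5·8 + 2·5 + 6·9 + 8·9 + 4·3 = 188
‖A‖ = √145 = 12.0416, ‖B‖ = √260 = 16.1245
cos = 188/(√145·√260) = 188/√37700 = 0.9682

0.9682


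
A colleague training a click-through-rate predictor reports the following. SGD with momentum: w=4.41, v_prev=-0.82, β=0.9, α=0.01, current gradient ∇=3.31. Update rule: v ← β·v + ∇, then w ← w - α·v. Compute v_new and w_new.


v_new = 0.9·-0.82 + 3.31 = -0.738 + 3.31 = 2.572
w_new = 4.41 - 0.01·2.572 = 4.41 - 0.02572 = 4.38428

v_new=2.572, w_new=4.38428


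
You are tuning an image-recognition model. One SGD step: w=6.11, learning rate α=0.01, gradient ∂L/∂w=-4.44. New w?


w_new = w - α·∇
= 6.11 - 0.01·-4.44
= 6.11 + 0.0444
= 6.1544

6.1544


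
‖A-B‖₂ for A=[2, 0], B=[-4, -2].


d = √((2+ 4)² + (0+ 2)²)
  = √(36 + 4)
  = √40 = 6.3246

6.3246


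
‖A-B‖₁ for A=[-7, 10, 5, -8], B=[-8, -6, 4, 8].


d = |-7+ 8| + |10+ 6| + |5-4| + |-8-8|
  = 1 + 16 + 1 + 16
  = 34

34


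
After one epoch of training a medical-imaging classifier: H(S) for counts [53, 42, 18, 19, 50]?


Probabilities: [53/182, 42/182, 18/182, 19/182, 50/182] ≈ [0.2912, 0.2308, 0.0989, 0.1044, 0.2747]
H = -((53/182)·log₂(53/182) + (42/182)·log₂(42/182) + (18/182)·log₂(18/182) + (19/182)·log₂(19/182) + (50/182)·log₂(50/182))
  = 2.189 bits

2.189 bits


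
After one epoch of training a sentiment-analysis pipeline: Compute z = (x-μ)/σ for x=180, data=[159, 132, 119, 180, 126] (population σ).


μ = 143.2, σ = 22.8508
z = (180 - 143.2)/22.8508 = 1.6104

1.6104


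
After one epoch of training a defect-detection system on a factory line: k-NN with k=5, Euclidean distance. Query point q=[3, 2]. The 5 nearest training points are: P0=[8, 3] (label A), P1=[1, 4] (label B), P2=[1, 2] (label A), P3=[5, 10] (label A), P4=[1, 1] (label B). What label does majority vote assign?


d(q,P0) = 5.099  (label A)
d(q,P1) = 2.8284  (label B)
d(q,P2) = 2.0  (label A)
d(q,P3) = 8.2462  (label A)
d(q,P4) = 2.2361  (label B)
Votes: A=3, B=2
Majority → A

A


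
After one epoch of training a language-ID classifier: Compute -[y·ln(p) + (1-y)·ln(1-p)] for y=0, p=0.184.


BCE = -[y·ln(p) + (1-y)·ln(1-p)]
= -0 - 1·ln(1-0.184)
= -ln(0.816) = 0.2033

0.2033


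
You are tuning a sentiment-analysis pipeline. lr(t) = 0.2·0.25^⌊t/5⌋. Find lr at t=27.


n_drops = ⌊27/5⌋ = 5
lr = 0.2·0.25^5 = 0.2·0.0009765625 = 0.0001953125

0.0001953125


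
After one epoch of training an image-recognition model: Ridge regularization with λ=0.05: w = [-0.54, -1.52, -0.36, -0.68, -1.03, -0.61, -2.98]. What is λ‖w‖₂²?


‖w‖₂² = (-0.54)² + (-1.52)² + (-0.36)² + (-0.68)² + (-1.03)² + (-0.61)² + (-2.98)²
     = 0.2916 + 2.3104 + 0.1296 + 0.4624 + 1.0609 + 0.3721 + 8.8804
     = 13.5074
λ·‖w‖₂² = 0.05·13.5074 = 0.67537

0.67537


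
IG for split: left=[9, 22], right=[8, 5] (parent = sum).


Parent = [17, 27], H_parent = 0.9624
H_left = 0.8691 (n=31), H_right = 0.9612 (n=13)
H_children = (31/44)·0.8691 + (13/44)·0.9612 = 0.8963
IG = 0.9624 - 0.8963 = 0.0661

0.0661


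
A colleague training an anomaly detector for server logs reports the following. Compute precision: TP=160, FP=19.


Precision = TP/(TP+FP)
= 160/(160+19)
= 160/179 = 89.39%

89.39%


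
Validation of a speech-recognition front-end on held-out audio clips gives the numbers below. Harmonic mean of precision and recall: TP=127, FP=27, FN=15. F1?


Precision = 127/154 = 0.8247
Recall = 127/142 = 0.8944
F1 = 2·P·R/(P+R) = 2·TP/(2·TP+FP+FN) = 254/(254+27+15) = 254/296 = 0.8581

0.8581


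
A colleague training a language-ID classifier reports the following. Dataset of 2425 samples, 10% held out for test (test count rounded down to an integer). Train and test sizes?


Test = ⌊2425·10/100⌋ = 242
Train = 2425 - 242 = 2183

Train: 2183, Test: 242


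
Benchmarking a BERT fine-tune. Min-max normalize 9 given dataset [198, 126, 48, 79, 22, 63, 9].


min=9, max=198
(9-9)/(198-9) = 0/189 = 0.0

0.0


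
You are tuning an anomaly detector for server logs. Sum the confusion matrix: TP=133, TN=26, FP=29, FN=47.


Total = TP + TN + FP + FN
= 133 + 26 + 29 + 47
= 235
(Predicted positive: 162, predicted negative: 73)

235


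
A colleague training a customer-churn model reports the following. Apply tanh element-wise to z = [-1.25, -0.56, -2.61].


tanh(-1.25) = -0.8483
tanh(-0.56) = -0.508
tanh(-2.61) = -0.9892
result = [-0.8483, -0.508, -0.9892]

[-0.8483, -0.508, -0.9892]


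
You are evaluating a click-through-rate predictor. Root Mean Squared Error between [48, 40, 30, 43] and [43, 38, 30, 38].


MSE = 54/4 = 13.5
RMSE = √(54/4) = 3.6742

3.6742


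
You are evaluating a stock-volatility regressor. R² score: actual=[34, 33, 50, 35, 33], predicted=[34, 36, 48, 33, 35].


ȳ = 37
SS_res = Σ(y-ŷ)² = 21
SS_tot = Σ(y-ȳ)² = 214
R² = 1 - SS_res/SS_tot = 1 - 0.0981 = 0.9019

0.9019


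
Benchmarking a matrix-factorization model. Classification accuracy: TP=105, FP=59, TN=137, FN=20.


Accuracy = (TP+TN)/(TP+TN+FP+FN)
= (105+137)/(321)
= 242/321 = 75.39%

75.39%


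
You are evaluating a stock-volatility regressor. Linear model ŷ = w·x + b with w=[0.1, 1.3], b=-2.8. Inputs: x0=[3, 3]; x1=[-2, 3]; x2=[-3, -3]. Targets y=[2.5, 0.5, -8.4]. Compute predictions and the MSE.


ŷ0 = (0.1)·(3) + (1.3)·(3) - 2.8 = 1.4
ŷ1 = (0.1)·(-2) + (1.3)·(3) - 2.8 = 0.9
ŷ2 = (0.1)·(-3) + (1.3)·(-3) - 2.8 = -7.0
errors² = [1.21, 0.16, 1.96]
MSE = 3.3300/3 = 1.11

1.11


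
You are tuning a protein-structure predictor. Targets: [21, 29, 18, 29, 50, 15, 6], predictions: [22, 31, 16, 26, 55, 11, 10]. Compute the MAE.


Absolute errors: |21-22|=1, |29-31|=2, |18-16|=2, |29-26|=3, |50-55|=5, |15-11|=4, |6-10|=4
Sum = 21
MAE = 21/7 = 3

3


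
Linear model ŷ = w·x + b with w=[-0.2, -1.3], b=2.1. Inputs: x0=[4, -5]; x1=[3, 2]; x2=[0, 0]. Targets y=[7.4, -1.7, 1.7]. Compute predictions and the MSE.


ŷ0 = (-0.2)·(4) + (-1.3)·(-5) + 2.1 = 7.8
ŷ1 = (-0.2)·(3) + (-1.3)·(2) + 2.1 = -1.1
ŷ2 = (-0.2)·(0) + (-1.3)·(0) + 2.1 = 2.1
errors² = [0.16, 0.36, 0.16]
MSE = 0.6800/3 = 0.2267

0.2267


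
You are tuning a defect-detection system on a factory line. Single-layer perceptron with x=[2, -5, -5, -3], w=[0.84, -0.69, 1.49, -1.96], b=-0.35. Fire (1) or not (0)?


z = (2)·(0.84) + (-5)·(-0.69) + (-5)·(1.49) + (-3)·(-1.96) - 0.35
  = 3.21
step(z) = 1 (z≥0)

1


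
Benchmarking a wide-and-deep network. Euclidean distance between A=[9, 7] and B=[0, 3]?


d = √((9-0)² + (7-3)²)
  = √(81 + 16)
  = √97 = 9.8489

9.8489


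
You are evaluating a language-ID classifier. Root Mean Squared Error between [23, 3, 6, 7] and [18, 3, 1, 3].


MSE = 66/4 = 16.5
RMSE = √(66/4) = 4.062

4.062


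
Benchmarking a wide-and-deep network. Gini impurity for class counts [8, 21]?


Probabilities: [8/29, 21/29] ≈ [0.2759, 0.7241]
Σpᵢ² = (64 + 441)/29² = 505/841
Gini = 1 - Σpᵢ² = 1 - 505/841 = 0.3995

0.3995


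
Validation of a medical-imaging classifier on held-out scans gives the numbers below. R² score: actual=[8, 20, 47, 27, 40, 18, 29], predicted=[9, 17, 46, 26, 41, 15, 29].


ȳ = 27
SS_res = Σ(y-ŷ)² = 22
SS_tot = Σ(y-ȳ)² = 1064
R² = 1 - SS_res/SS_tot = 1 - 0.0207 = 0.9793

0.9793


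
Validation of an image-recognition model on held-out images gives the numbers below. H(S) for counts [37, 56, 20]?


Probabilities: [37/113, 56/113, 20/113] ≈ [0.3274, 0.4956, 0.177]
H = -((37/113)·log₂(37/113) + (56/113)·log₂(56/113) + (20/113)·log₂(20/113))
  = 1.4715 bits

1.4715 bits


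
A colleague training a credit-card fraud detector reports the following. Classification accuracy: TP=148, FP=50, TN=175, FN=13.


Accuracy = (TP+TN)/(TP+TN+FP+FN)
= (148+175)/(386)
= 323/386 = 83.68%

83.68%


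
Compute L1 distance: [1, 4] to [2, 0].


d = |1-2| + |4-0|
  = 1 + 4
  = 5

5


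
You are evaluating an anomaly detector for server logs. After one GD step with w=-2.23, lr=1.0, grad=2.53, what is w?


w_new = w - α·∇
= -2.23 - 1.0·2.53
= -2.23 - 2.53
= -4.76

-4.76


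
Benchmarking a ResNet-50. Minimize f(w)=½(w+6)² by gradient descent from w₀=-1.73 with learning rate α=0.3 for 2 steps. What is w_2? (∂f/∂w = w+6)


step 1: grad = -1.73+6 = 4.27; w = -1.73 - 0.3·(4.27) = -3.011
step 2: grad = -3.011+6 = 2.989; w = -3.011 - 0.3·(2.989) = -3.9077

-3.9077


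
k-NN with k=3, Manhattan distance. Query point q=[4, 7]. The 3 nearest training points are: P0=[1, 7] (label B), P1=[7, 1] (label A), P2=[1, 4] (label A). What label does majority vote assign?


d(q,P0) = 3  (label B)
d(q,P1) = 9  (label A)
d(q,P2) = 6  (label A)
Votes: A=2, B=1
Majority → A

A


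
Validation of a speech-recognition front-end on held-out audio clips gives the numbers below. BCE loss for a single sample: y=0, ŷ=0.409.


BCE = -[y·ln(p) + (1-y)·ln(1-p)]
= -0 - 1·ln(1-0.409)
= -ln(0.591) = 0.5259

0.5259


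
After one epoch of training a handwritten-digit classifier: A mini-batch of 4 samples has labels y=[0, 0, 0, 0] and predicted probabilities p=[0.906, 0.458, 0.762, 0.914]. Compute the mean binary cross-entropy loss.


L[0] = -ln(1-0.906) = -ln(0.094) = 2.3645
L[1] = -ln(1-0.458) = -ln(0.542) = 0.6125
L[2] = -ln(1-0.762) = -ln(0.238) = 1.4355
L[3] = -ln(1-0.914) = -ln(0.086) = 2.4534
mean = (2.3645 + 0.6125 + 1.4355 + 2.4534)/4 = 1.7165

1.7165


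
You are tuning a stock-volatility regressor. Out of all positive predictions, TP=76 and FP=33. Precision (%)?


Precision = TP/(TP+FP)
= 76/(76+33)
= 76/109 = 69.72%

69.72%


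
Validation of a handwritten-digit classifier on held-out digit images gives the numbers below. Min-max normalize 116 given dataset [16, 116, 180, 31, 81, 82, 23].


min=16, max=180
(116-16)/(180-16) = 100/164 = 0.6098

0.6098


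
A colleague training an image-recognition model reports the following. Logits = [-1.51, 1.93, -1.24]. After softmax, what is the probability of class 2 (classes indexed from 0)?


Exponentials: e^-1.51=0.2209, e^1.93=6.8895, e^-1.24=0.2894
Sum = 7.3998
Softmax = [0.0299, 0.931, 0.0391]
p[2] = 0.2894/7.3998 = 0.0391

0.0391


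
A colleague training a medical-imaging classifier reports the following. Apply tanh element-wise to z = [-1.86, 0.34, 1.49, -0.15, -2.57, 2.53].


tanh(-1.86) = -0.9527
tanh(0.34) = 0.3275
tanh(1.49) = 0.9033
tanh(-0.15) = -0.1489
tanh(-2.57) = -0.9884
tanh(2.53) = 0.9874
result = [-0.9527, 0.3275, 0.9033, -0.1489, -0.9884, 0.9874]

[-0.9527, 0.3275, 0.9033, -0.1489, -0.9884, 0.9874]


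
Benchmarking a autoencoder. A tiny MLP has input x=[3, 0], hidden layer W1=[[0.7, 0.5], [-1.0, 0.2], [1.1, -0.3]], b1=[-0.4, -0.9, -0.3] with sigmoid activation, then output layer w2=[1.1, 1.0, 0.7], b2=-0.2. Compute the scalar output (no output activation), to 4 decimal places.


z1[0] = (0.7)·(3) + (0.5)·(0) - 0.4 = 1.7
z1[1] = (-1.0)·(3) + (0.2)·(0) - 0.9 = -3.9
z1[2] = (1.1)·(3) + (-0.3)·(0) - 0.3 = 3.0
h = sigmoid(z1) = [0.8455, 0.0198, 0.9526]
output = (1.1)·(0.8455) + (1.0)·(0.0198) + (0.7)·(0.9526) - 0.2 = 1.4167

1.4167


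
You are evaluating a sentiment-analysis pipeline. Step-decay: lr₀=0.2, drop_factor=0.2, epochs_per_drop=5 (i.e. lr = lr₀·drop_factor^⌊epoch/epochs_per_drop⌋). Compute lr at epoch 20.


n_drops = ⌊20/5⌋ = 4
lr = 0.2·0.2^4 = 0.2·0.0016 = 0.00032

0.00032


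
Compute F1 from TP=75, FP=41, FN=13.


Precision = 75/116 = 0.6466
Recall = 75/88 = 0.8523
F1 = 2·P·R/(P+R) = 2·TP/(2·TP+FP+FN) = 150/(150+41+13) = 150/204 = 0.7353

0.7353


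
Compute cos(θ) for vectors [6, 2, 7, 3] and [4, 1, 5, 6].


A·B = 6·4 + 2·1 + 7·5 + 3·6 = 79
‖A‖ = √98 = 9.8995, ‖B‖ = √78 = 8.8318
cos = 79/(√98·√78) = 79/√7644 = 0.9036

0.9036


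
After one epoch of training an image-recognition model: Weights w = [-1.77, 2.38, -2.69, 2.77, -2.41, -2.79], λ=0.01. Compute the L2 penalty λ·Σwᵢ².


‖w‖₂² = (-1.77)² + (2.38)² + (-2.69)² + (2.77)² + (-2.41)² + (-2.79)²
     = 3.1329 + 5.6644 + 7.2361 + 7.6729 + 5.8081 + 7.7841
     = 37.2985
λ·‖w‖₂² = 0.01·37.2985 = 0.372985

0.372985


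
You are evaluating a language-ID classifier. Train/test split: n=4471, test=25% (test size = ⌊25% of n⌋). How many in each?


Test = ⌊4471·25/100⌋ = 1117
Train = 4471 - 1117 = 3354

Train: 3354, Test: 1117


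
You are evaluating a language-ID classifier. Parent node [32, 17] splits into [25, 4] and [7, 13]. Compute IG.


Parent = [32, 17], H_parent = 0.9313
H_left = 0.5788 (n=29), H_right = 0.9341 (n=20)
H_children = (29/49)·0.5788 + (20/49)·0.9341 = 0.7238
IG = 0.9313 - 0.7238 = 0.2075

0.2075


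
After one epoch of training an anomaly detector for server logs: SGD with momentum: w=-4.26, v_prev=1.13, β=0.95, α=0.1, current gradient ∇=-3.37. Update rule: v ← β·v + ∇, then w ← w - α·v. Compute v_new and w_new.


v_new = 0.95·1.13 - 3.37 = 1.0735 - 3.37 = -2.2965
w_new = -4.26 - 0.1·-2.2965 = -4.26 + 0.22965 = -4.03035

v_new=-2.2965, w_new=-4.03035


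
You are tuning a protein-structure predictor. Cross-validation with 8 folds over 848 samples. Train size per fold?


Fold size = 848/8 = 106
Training per fold = 848 - 106 = 742

742


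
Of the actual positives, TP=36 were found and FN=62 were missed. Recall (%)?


Recall = TP/(TP+FN)
= 36/(36+62)
= 36/98 = 36.73%

36.73%


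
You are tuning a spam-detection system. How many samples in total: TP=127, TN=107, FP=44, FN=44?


Total = TP + TN + FP + FN
= 127 + 107 + 44 + 44
= 322
(Predicted positive: 171, predicted negative: 151)

322


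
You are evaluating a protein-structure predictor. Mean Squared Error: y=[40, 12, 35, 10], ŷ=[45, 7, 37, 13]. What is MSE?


Squared errors: (40-45)²=25, (12-7)²=25, (35-37)²=4, (10-13)²=9
Sum = 63
MSE = 63/4 = 63/4

63/4


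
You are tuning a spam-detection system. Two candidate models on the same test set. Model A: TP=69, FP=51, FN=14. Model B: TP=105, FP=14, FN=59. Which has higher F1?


Model A: P=69/120=0.575, R=69/83=0.8313, F1=2PR/(P+R)=2TP/(2TP+FP+FN)=138/203=0.6798
Model B: P=105/119=0.8824, R=105/164=0.6402, F1=2PR/(P+R)=2TP/(2TP+FP+FN)=210/283=0.742
0.6798 < 0.742 → Model B

Model B


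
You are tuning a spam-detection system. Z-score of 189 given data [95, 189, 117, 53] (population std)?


μ = 113.5, σ = 49.2823
z = (189 - 113.5)/49.2823 = 1.532

1.532


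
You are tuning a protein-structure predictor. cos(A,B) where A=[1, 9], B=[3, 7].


A·B = 1·3 + 9·7 = 66
‖A‖ = √82 = 9.0554, ‖B‖ = √58 = 7.6158
cos = 66/(√82·√58) = 66/√4756 = 0.957

0.957


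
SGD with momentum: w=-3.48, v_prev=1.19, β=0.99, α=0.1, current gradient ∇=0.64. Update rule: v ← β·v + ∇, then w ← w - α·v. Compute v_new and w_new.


v_new = 0.99·1.19 + 0.64 = 1.1781 + 0.64 = 1.8181
w_new = -3.48 - 0.1·1.8181 = -3.48 - 0.18181 = -3.66181

v_new=1.8181, w_new=-3.66181


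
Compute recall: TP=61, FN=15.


Recall = TP/(TP+FN)
= 61/(61+15)
= 61/76 = 80.26%

80.26%


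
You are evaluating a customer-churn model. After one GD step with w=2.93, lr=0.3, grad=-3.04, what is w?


w_new = w - α·∇
= 2.93 - 0.3·-3.04
= 2.93 + 0.912
= 3.842

3.842


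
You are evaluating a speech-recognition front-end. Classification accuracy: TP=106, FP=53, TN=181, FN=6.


Accuracy = (TP+TN)/(TP+TN+FP+FN)
= (106+181)/(346)
= 287/346 = 82.95%

82.95%


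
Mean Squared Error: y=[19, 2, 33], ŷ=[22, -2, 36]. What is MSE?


Squared errors: (19-22)²=9, (2+ 2)²=16, (33-36)²=9
Sum = 34
MSE = 34/3 = 34/3

34/3


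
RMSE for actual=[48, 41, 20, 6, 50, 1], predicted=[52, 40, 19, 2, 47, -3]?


MSE = 59/6 = 9.8333
RMSE = √(59/6) = 3.1358

3.1358


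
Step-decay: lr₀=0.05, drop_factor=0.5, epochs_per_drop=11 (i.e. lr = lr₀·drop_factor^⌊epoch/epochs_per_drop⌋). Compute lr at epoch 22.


n_drops = ⌊22/11⌋ = 2
lr = 0.05·0.5^2 = 0.05·0.25 = 0.0125

0.0125


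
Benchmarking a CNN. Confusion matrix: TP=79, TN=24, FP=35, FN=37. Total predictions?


Total = TP + TN + FP + FN
= 79 + 24 + 35 + 37
= 175
(Predicted positive: 114, predicted negative: 61)

175


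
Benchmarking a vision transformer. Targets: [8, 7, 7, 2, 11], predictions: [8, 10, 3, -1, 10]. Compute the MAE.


Absolute errors: |8-8|=0, |7-10|=3, |7-3|=4, |2+ 1|=3, |11-10|=1
Sum = 11
MAE = 11/5 = 11/5

11/5


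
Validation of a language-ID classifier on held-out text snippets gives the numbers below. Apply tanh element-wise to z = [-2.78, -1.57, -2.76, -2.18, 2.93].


tanh(-2.78) = -0.9923
tanh(-1.57) = -0.917
tanh(-2.76) = -0.992
tanh(-2.18) = -0.9748
tanh(2.93) = 0.9943
result = [-0.9923, -0.917, -0.992, -0.9748, 0.9943]

[-0.9923, -0.917, -0.992, -0.9748, 0.9943]


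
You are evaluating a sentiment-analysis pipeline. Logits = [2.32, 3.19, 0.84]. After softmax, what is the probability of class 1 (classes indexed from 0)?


Exponentials: e^2.32=10.1757, e^3.19=24.2884, e^0.84=2.3164
Sum = 36.7805
Softmax = [0.2767, 0.6604, 0.063]
p[1] = 24.2884/36.7805 = 0.6604

0.6604


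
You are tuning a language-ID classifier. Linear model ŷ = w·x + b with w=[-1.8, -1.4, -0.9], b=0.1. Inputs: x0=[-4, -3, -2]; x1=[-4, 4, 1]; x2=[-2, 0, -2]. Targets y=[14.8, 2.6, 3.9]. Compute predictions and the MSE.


ŷ0 = (-1.8)·(-4) + (-1.4)·(-3) + (-0.9)·(-2) + 0.1 = 13.3
ŷ1 = (-1.8)·(-4) + (-1.4)·(4) + (-0.9)·(1) + 0.1 = 0.8
ŷ2 = (-1.8)·(-2) + (-1.4)·(0) + (-0.9)·(-2) + 0.1 = 5.5
errors² = [2.25, 3.24, 2.56]
MSE = 8.0500/3 = 2.6833

2.6833


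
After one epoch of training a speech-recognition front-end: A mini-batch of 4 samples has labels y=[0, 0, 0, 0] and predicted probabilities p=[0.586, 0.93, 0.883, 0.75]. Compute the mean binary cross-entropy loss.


L[0] = -ln(1-0.586) = -ln(0.414) = 0.8819
L[1] = -ln(1-0.93) = -ln(0.07) = 2.6593
L[2] = -ln(1-0.883) = -ln(0.117) = 2.1456
L[3] = -ln(1-0.75) = -ln(0.25) = 1.3863
mean = (0.8819 + 2.6593 + 2.1456 + 1.3863)/4 = 1.7683

1.7683


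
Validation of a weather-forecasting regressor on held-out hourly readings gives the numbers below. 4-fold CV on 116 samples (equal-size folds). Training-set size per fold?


Fold size = 116/4 = 29
Training per fold = 116 - 29 = 87

87


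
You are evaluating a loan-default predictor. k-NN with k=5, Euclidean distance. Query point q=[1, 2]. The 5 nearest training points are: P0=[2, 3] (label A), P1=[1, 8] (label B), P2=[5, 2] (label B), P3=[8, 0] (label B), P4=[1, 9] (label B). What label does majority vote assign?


d(q,P0) = 1.4142  (label A)
d(q,P1) = 6.0  (label B)
d(q,P2) = 4.0  (label B)
d(q,P3) = 7.2801  (label B)
d(q,P4) = 7.0  (label B)
Votes: A=1, B=4
Majority → B

B


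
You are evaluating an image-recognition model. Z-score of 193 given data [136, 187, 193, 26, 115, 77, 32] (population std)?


μ = 109.4286, σ = 62.9577
z = (193 - 109.4286)/62.9577 = 1.3274

1.3274


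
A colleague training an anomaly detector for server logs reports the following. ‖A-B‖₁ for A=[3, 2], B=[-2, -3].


d = |3+ 2| + |2+ 3|
  = 5 + 5
  = 10

10


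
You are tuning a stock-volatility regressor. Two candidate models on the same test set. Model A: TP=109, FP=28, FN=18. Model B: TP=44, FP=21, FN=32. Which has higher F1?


Model A: P=109/137=0.7956, R=109/127=0.8583, F1=2PR/(P+R)=2TP/(2TP+FP+FN)=218/264=0.8258
Model B: P=44/65=0.6769, R=44/76=0.5789, F1=2PR/(P+R)=2TP/(2TP+FP+FN)=88/141=0.6241
0.8258 > 0.6241 → Model A

Model A


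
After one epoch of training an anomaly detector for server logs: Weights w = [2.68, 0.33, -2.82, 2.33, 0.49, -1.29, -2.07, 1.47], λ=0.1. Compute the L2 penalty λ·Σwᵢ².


‖w‖₂² = (2.68)² + (0.33)² + (-2.82)² + (2.33)² + (0.49)² + (-1.29)² + (-2.07)² + (1.47)²
     = 7.1824 + 0.1089 + 7.9524 + 5.4289 + 0.2401 + 1.6641 + 4.2849 + 2.1609
     = 29.0226
λ·‖w‖₂² = 0.1·29.0226 = 2.90226

2.90226


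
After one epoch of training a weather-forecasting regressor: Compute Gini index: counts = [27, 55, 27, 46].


Probabilities: [27/155, 55/155, 27/155, 46/155] ≈ [0.1742, 0.3548, 0.1742, 0.2968]
Σpᵢ² = (729 + 3025 + 729 + 2116)/155² = 6599/24025
Gini = 1 - Σpᵢ² = 1 - 6599/24025 = 0.7253

0.7253


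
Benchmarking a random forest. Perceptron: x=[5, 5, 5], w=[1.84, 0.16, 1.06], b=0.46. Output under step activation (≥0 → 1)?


z = (5)·(1.84) + (5)·(0.16) + (5)·(1.06) + 0.46
  = 15.76
step(z) = 1 (z≥0)

1


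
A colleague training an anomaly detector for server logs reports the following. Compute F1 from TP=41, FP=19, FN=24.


Precision = 41/60 = 0.6833
Recall = 41/65 = 0.6308
F1 = 2·P·R/(P+R) = 2·TP/(2·TP+FP+FN) = 82/(82+19+24) = 82/125 = 0.656

0.656


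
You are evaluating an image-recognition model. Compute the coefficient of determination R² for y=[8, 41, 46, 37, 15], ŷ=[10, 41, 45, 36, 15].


ȳ = 29.4
SS_res = Σ(y-ŷ)² = 6
SS_tot = Σ(y-ȳ)² = 1133.2
R² = 1 - SS_res/SS_tot = 1 - 0.0053 = 0.9947

0.9947


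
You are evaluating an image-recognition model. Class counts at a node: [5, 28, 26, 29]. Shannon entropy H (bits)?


Probabilities: [5/88, 28/88, 26/88, 29/88] ≈ [0.0568, 0.3182, 0.2955, 0.3295]
H = -((5/88)·log₂(5/88) + (28/88)·log₂(28/88) + (26/88)·log₂(26/88) + (29/88)·log₂(29/88))
  = 1.8082 bits

1.8082 bits


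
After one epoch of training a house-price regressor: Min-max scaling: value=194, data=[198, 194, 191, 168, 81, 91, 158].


min=81, max=198
(194-81)/(198-81) = 113/117 = 0.9658

0.9658


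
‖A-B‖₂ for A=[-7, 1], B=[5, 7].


d = √((-7-5)² + (1-7)²)
  = √(144 + 36)
  = √180 = 13.4164

13.4164


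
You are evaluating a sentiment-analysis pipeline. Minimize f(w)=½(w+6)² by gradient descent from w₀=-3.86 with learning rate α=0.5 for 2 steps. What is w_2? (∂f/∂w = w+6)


step 1: grad = -3.86+6 = 2.14; w = -3.86 - 0.5·(2.14) = -4.93
step 2: grad = -4.93+6 = 1.07; w = -4.93 - 0.5·(1.07) = -5.465

-5.465


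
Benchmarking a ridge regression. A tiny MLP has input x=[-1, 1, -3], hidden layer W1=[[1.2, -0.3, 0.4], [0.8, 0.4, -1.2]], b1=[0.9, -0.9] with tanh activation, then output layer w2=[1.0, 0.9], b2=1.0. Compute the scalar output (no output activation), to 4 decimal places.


z1[0] = (1.2)·(-1) + (-0.3)·(1) + (0.4)·(-3) + 0.9 = -1.8
z1[1] = (0.8)·(-1) + (0.4)·(1) + (-1.2)·(-3) - 0.9 = 2.3
h = tanh(z1) = [-0.9468, 0.9801]
output = (1.0)·(-0.9468) + (0.9)·(0.9801) + 1.0 = 0.9353

0.9353


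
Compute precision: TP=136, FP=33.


Precision = TP/(TP+FP)
= 136/(136+33)
= 136/169 = 80.47%

80.47%


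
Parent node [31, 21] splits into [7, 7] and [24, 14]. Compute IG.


Parent = [31, 21], H_parent = 0.9732
H_left = 1 (n=14), H_right = 0.9495 (n=38)
H_children = (14/52)·1 + (38/52)·0.9495 = 0.9631
IG = 0.9732 - 0.9631 = 0.0101

0.0101


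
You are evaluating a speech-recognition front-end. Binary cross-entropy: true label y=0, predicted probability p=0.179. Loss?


BCE = -[y·ln(p) + (1-y)·ln(1-p)]
= -0 - 1·ln(1-0.179)
= -ln(0.821) = 0.1972

0.1972


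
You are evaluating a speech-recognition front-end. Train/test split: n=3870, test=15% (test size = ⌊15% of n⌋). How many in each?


Test = ⌊3870·15/100⌋ = 580
Train = 3870 - 580 = 3290

Train: 3290, Test: 580


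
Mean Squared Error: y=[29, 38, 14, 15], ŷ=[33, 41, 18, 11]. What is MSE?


Squared errors: (29-33)²=16, (38-41)²=9, (14-18)²=16, (15-11)²=16
Sum = 57
MSE = 57/4 = 57/4

57/4


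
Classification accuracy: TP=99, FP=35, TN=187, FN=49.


Accuracy = (TP+TN)/(TP+TN+FP+FN)
= (99+187)/(370)
= 286/370 = 77.3%

77.3%


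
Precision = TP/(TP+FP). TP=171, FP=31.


Precision = TP/(TP+FP)
= 171/(171+31)
= 171/202 = 84.65%

84.65%


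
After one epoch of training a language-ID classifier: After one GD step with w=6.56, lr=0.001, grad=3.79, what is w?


w_new = w - α·∇
= 6.56 - 0.001·3.79
= 6.56 - 0.00379
= 6.55621

6.55621


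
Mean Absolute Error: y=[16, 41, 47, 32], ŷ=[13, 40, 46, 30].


Absolute errors: |16-13|=3, |41-40|=1, |47-46|=1, |32-30|=2
Sum = 7
MAE = 7/4 = 7/4

7/4


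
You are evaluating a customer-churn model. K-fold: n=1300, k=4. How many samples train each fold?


Fold size = 1300/4 = 325
Training per fold = 1300 - 325 = 975

975


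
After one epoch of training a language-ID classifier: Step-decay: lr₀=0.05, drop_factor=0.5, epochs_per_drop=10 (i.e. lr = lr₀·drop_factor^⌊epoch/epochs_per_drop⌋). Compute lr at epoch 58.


n_drops = ⌊58/10⌋ = 5
lr = 0.05·0.5^5 = 0.05·0.03125 = 0.0015625

0.0015625
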